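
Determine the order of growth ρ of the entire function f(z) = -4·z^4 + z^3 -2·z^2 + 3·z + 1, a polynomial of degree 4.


|f(z)| ≤ Σ|c_k|·r^k = O(r^4) as r → ∞. Polynomial growth is O(e^{r^ε}) for every ε > 0 (since r^4/e^{r^ε} → 0), so ρ ≤ ε for all ε > 0, i.e. ρ = 0. Every nonconstant polynomial has order 0.
Therefore ρ = 0.

Order ρ = 0.


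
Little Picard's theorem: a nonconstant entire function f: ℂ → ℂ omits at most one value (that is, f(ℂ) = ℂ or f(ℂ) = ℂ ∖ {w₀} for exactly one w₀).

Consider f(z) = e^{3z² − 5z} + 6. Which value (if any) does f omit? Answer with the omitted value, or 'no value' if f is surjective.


Little Picard bounds the complement of f(ℂ) to at most one point.
The exponent g(z) = 3z² − 5z is a nonconstant polynomial, hence surjective onto ℂ. So e^{g(z)} takes every value in {e^w : w ∈ ℂ} = ℂ ∖ {0}. Adding 6 shifts the range to ℂ ∖ {6}. f omits exactly 6.

Omitted value: 6.


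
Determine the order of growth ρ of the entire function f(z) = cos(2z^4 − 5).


Write cos(w) = (e^{iw} ± e^{−iw})/(2 or 2i), so |cos(w)| ≤ e^{|w|}. With w = 2z^4 − 5, |w| ≤ 2r^4 + 5 on |z|=r, giving M(r) ≤ e^{2r^4 + 5} and ρ ≤ 4. For the lower bound, choose z on |z|=r with 2z^4 purely imaginary of modulus 2r^4; then |cos(2z^4 − 5)| grows like e^{2r^4}/2, so ρ ≥ 4. Hence ρ = 4.
Therefore ρ = 4.

Order ρ = 4.


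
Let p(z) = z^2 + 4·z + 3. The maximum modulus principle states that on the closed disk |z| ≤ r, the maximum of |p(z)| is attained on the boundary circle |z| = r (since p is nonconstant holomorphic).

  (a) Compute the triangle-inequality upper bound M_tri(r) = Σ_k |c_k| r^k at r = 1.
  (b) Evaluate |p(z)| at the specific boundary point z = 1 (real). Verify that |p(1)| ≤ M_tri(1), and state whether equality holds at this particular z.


Coefficients: c_0 = 3, c_1 = 4, c_2 = 1. Radius r = 1.
Part (a). Triangle bound: M_tri(r) = Σ_k |c_k| r^k
  = |3|·1^0 + |4|·1^1 + |1|·1^2
  = 3 + 4 + 1 = 8.
This bounds M(r) := max_{|z|=r} |p(z)| from above; equality holds iff all terms c_k z^k can be made to align in phase at a single z on |z|=r.
Part (b). At z = 1 (real, on the circle |z| = r):
  p(1) = (3)·1^0 + (4)·1^1 + (1)·1^2 = 8.
  |p(1)| = 8.
Since all nonzero coefficients share the same sign, |p(1)| = 8 = M_tri(1); the triangle bound is attained at z = 1, so in fact M(r) = 8.

M_tri(1) = 8; |p(1)| = 8; equality at z=1: yes.


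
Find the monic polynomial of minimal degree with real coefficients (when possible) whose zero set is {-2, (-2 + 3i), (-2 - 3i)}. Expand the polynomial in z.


The polynomial is p(z) = ∏_{α ∈ S} (z − α), where S = {-2, (-2 + 3i), (-2 - 3i)}.
Expanding the product yields: p(z) = z^3 + 6·z^2 + 21·z + 26.
Note conjugate pairs combine to real quadratics: (z − (-2+3i))(z − (-2−3i)) = z² + 4z + 13.
The resulting polynomial has degree 3 and real coefficients as required.

p(z) = z^3 + 6·z^2 + 21·z + 26.


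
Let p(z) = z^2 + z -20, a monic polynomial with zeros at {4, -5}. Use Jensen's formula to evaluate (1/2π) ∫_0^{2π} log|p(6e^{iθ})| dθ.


Zeros: -5, 4; r = 6.
Inside |z| < r: -5, 4. Outside (|z| ≥ r): ∅.
p(0) = -20, so log|p(0)| = log(20) = 2.9957.
Apply Jensen: I(r) = log|p(0)| + Σ_k log(r/|z_k|), summed over zeros inside |z| < r.
  log(r/|z_k|) for z_k = 4: log(6/4) = 0.4055
  log(r/|z_k|) for z_k = -5: log(6/5) = 0.1823
Sum over inside zeros: 0.5878.
I(r) = log|p(0)| + (inside sum) = 2.9957 + 0.5878 = 3.5835.
Closed form (all zeros inside, monic): I(r) = n·log(r) = 2·log(6) = 3.5835. ✓

I(r) ≈ 3.5835.


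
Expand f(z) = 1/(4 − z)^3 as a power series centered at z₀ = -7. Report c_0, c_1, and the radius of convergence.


Let w = z − z₀, so z = z₀ + w.
Then 4 − z = 4 − (z₀ + w) = (4 − z₀) − w = 11 − w.
f(z) = 1/(11 − w)^3 = (1/(11)^3) · (1 − w/(11))^{−3}.
By the binomial series (1−u)^{−3} = Σ_{n≥0} C(n+2, 2) u^n for |u|<1, with u = w/(11):
  c_n = C(n+2, 2) / (11)^(n+3).
  c_0 = 1/(11)^3 = 1/1331.
  c_1 = 3/(11)^4 = 3/14641.
The series is valid for |w/d| < 1, i.e. |z − z₀| < |d|.
Radius of convergence: R = |4 − z₀| = |11| = 11 (distance from z₀ to the singularity z = 4).

c_0 = 1/1331, c_1 = 3/14641; R = 11.


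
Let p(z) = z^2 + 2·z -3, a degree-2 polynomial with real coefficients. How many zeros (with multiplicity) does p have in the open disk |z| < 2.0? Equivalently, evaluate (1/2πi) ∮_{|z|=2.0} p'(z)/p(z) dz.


The zeros of p are: -3, 1.
Their magnitudes are: 3, 1.
Zeros with |z| < R = 2.0: 1.
Count = 1.
By the argument principle, (1/2πi) ∮_{|z|=R} p'(z)/p(z) dz equals exactly this count.

Number of zeros inside |z| < 2.0: 1.


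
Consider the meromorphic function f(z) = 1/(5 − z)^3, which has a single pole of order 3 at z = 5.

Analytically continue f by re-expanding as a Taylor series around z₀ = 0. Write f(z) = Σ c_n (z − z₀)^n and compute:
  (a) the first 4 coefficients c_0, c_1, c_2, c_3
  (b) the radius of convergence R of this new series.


Let w = z − z₀, so z = z₀ + w.
Then 5 − z = 5 − (z₀ + w) = (5 − z₀) − w = 5 − w.
f(z) = 1/(5 − w)^3 = (1/(5)^3) · (1 − w/(5))^{−3}.
By the binomial series (1−u)^{−3} = Σ_{n≥0} C(n+2, 2) u^n for |u|<1, with u = w/(5):
  c_n = C(n+2, 2) / (5)^(n+3).
  c_0 = 1/(5)^3 = 1/125.
  c_1 = 3/(5)^4 = 3/625.
  c_2 = 6/(5)^5 = 6/3125.
  c_3 = 10/(5)^6 = 2/3125.
The series is valid for |w/d| < 1, i.e. |z − z₀| < |d|.
Radius of convergence: R = |5 − z₀| = |5| = 5 (distance from z₀ to the singularity z = 5).

c_0 = 1/125, c_1 = 3/625, c_2 = 6/3125, c_3 = 2/3125; R = 5.


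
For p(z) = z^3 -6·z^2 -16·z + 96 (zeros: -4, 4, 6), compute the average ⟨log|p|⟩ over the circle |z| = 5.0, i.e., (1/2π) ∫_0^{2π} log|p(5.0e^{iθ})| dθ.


Zeros: -4, 4, 6; r = 5.0.
Inside |z| < r: -4, 4. Outside (|z| ≥ r): 6.
p(0) = 96, so log|p(0)| = log(96) = 4.5643.
Apply Jensen: I(r) = log|p(0)| + Σ_k log(r/|z_k|), summed over zeros inside |z| < r.
  log(r/|z_k|) for z_k = -4: log(5.0/4) = 0.2231
  log(r/|z_k|) for z_k = 4: log(5.0/4) = 0.2231
  Outside zeros (6) contribute nothing to the Jensen sum.
Sum over inside zeros: 0.4463.
I(r) = log|p(0)| + (inside sum) = 4.5643 + 0.4463 = 5.0106.
Note: since some zeros are outside |z| ≤ r, the simplified n·log(r) form does NOT apply — only the inside zeros contribute.

I(r) ≈ 5.0106.


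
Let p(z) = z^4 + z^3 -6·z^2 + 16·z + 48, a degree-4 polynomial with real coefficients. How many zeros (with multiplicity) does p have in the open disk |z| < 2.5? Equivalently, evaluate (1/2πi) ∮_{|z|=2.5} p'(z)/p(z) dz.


The zeros of p are: -3, (2 + 2i), (2 - 2i), -2.
Their magnitudes are: 3, 2.828, 2.828, 2.
Zeros with |z| < R = 2.5: -2.
Count = 1.
By the argument principle, (1/2πi) ∮_{|z|=R} p'(z)/p(z) dz equals exactly this count.

Number of zeros inside |z| < 2.5: 1.


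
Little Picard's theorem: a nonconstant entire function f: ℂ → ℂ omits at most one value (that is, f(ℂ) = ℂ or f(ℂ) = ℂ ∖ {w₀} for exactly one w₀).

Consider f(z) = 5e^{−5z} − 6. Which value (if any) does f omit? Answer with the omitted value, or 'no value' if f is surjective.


Little Picard bounds the complement of f(ℂ) to at most one point.
e^{−5z} is never zero on ℂ, so 5·e^{−5z} takes every value in ℂ ∖ {0}. Adding -6 shifts the range to ℂ ∖ {-6}. Thus f omits exactly the value -6.

Omitted value: -6.


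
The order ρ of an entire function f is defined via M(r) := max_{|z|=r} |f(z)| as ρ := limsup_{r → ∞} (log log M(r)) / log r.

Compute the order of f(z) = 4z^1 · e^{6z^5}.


M(r) = max_{|z|=r} |4|·|z|^1·|e^{6z^5}| = 4·r^1 · e^{6r^5} (the factors attain their maxima compatibly on |z|=r). Then log M(r) = log 4 + 1·log r + 6r^5, dominated by the last term, so log log M(r) ~ 5·log r. The polynomial factor 4z^1 contributes only a log r term and does not affect the order. ρ = 5.
Therefore ρ = 5.

Order ρ = 5.


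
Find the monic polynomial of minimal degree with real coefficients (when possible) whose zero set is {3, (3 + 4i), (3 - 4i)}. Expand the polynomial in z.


The polynomial is p(z) = ∏_{α ∈ S} (z − α), where S = {3, (3 + 4i), (3 - 4i)}.
Expanding the product yields: p(z) = z^3 -9·z^2 + 43·z -75.
Note conjugate pairs combine to real quadratics: (z − (3+4i))(z − (3−4i)) = z² − 6z + 25.
The resulting polynomial has degree 3 and real coefficients as required.

p(z) = z^3 -9·z^2 + 43·z -75.


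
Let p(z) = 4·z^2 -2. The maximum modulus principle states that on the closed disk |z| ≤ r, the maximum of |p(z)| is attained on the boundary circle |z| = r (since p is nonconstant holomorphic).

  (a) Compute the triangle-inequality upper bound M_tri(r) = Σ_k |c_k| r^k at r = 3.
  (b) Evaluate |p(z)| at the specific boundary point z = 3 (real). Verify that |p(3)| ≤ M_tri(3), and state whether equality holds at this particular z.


Coefficients: c_0 = -2, c_1 = 0, c_2 = 4. Radius r = 3.
Part (a). Triangle bound: M_tri(r) = Σ_k |c_k| r^k
  = |-2|·3^0 + |0|·3^1 + |4|·3^2
  = 2 + 0 + 36 = 38.
This bounds M(r) := max_{|z|=r} |p(z)| from above; equality holds iff all terms c_k z^k can be made to align in phase at a single z on |z|=r.
Part (b). At z = 3 (real, on the circle |z| = r):
  p(3) = (-2)·3^0 + (0)·3^1 + (4)·3^2 = 34.
  |p(3)| = 34.
Check: |p(3)| = 34 ≤ 38 = M_tri(3). ✓ Equality does not hold at z = 3 (the coefficients have mixed signs, so the terms do not all align in phase there).

M_tri(3) = 38; |p(3)| = 34; equality at z=3: no.


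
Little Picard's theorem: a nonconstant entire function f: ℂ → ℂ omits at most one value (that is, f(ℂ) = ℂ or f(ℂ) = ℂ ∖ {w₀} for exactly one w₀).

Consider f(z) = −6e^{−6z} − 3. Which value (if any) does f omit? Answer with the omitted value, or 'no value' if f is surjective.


Little Picard bounds the complement of f(ℂ) to at most one point.
e^{−6z} is never zero on ℂ, so -6·e^{−6z} takes every value in ℂ ∖ {0}. Adding -3 shifts the range to ℂ ∖ {-3}. Thus f omits exactly the value -3.

Omitted value: -3.


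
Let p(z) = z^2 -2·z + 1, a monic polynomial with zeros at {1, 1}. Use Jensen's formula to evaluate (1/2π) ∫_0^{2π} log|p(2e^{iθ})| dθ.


Zeros: 1, 1; r = 2.
Inside |z| < r: 1, 1. Outside (|z| ≥ r): ∅.
p(0) = 1, so log|p(0)| = log(1) = 0.0000.
Apply Jensen: I(r) = log|p(0)| + Σ_k log(r/|z_k|), summed over zeros inside |z| < r.
  log(r/|z_k|) for z_k = 1: log(2/1) = 0.6931
  log(r/|z_k|) for z_k = 1: log(2/1) = 0.6931
Sum over inside zeros: 1.3863.
I(r) = log|p(0)| + (inside sum) = 0.0000 + 1.3863 = 1.3863.
Closed form (all zeros inside, monic): I(r) = n·log(r) = 2·log(2) = 1.3863. ✓

I(r) ≈ 1.3863.


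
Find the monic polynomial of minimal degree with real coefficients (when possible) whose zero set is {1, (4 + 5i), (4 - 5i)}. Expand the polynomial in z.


The polynomial is p(z) = ∏_{α ∈ S} (z − α), where S = {1, (4 + 5i), (4 - 5i)}.
Expanding the product yields: p(z) = z^3 -9·z^2 + 49·z -41.
Note conjugate pairs combine to real quadratics: (z − (4+5i))(z − (4−5i)) = z² − 8z + 41.
The resulting polynomial has degree 3 and real coefficients as required.

p(z) = z^3 -9·z^2 + 49·z -41.


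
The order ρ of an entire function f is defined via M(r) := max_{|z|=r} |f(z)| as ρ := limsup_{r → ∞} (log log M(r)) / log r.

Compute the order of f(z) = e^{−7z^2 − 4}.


|e^{−7z^2 − 4}| = e^{Re(-7·z^2) + -4} ≤ e^{7|z|^2 + -4} = e^{7r^2 + -4} on |z| = r, so ρ ≤ 2. Choosing z on |z|=r so that -7·z^2 is real positive (always possible by picking arg z appropriately) gives |f(z)| = e^{7r^2 + -4}, matching the bound. The additive constant -4 does not affect log log M(r) ~ 2·log r. Hence ρ = 2.
Therefore ρ = 2.

Order ρ = 2.


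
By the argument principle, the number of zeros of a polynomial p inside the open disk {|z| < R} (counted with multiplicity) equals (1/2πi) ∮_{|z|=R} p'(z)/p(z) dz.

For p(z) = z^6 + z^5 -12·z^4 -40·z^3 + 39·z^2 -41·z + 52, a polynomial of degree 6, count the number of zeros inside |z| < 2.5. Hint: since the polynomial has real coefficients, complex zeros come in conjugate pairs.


The zeros of p are: 4, 1, (-3 + 2i), (-3 - 2i), (0 + 1i), (0 - 1i).
Their magnitudes are: 4, 1, 3.606, 3.606, 1, 1.
Zeros with |z| < R = 2.5: 1, (0 + 1i), (0 - 1i).
Count = 3.
By the argument principle, (1/2πi) ∮_{|z|=R} p'(z)/p(z) dz equals exactly this count.

Number of zeros inside |z| < 2.5: 3.


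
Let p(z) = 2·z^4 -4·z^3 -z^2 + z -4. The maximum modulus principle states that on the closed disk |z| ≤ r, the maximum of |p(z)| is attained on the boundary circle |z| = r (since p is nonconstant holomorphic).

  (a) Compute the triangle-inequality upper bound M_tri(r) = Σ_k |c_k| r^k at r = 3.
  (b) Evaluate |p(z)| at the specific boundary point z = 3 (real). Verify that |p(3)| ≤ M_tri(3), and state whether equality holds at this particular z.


Coefficients: c_0 = -4, c_1 = 1, c_2 = -1, c_3 = -4, c_4 = 2. Radius r = 3.
Part (a). Triangle bound: M_tri(r) = Σ_k |c_k| r^k
  = |-4|·3^0 + |1|·3^1 + |-1|·3^2 + |-4|·3^3 + |2|·3^4
  = 4 + 3 + 9 + 108 + 162 = 286.
This bounds M(r) := max_{|z|=r} |p(z)| from above; equality holds iff all terms c_k z^k can be made to align in phase at a single z on |z|=r.
Part (b). At z = 3 (real, on the circle |z| = r):
  p(3) = (-4)·3^0 + (1)·3^1 + (-1)·3^2 + (-4)·3^3 + (2)·3^4 = 44.
  |p(3)| = 44.
Check: |p(3)| = 44 ≤ 286 = M_tri(3). ✓ Equality does not hold at z = 3 (the coefficients have mixed signs, so the terms do not all align in phase there).

M_tri(3) = 286; |p(3)| = 44; equality at z=3: no.


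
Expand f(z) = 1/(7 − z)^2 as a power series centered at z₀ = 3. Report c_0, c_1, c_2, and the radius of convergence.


Let w = z − z₀, so z = z₀ + w.
Then 7 − z = 7 − (z₀ + w) = (7 − z₀) − w = 4 − w.
f(z) = 1/(4 − w)^2 = (1/(4)^2) · (1 − w/(4))^{−2}.
By the binomial series (1−u)^{−2} = Σ_{n≥0} C(n+1, 1) u^n for |u|<1, with u = w/(4):
  c_n = C(n+1, 1) / (4)^(n+2).
  c_0 = 1/(4)^2 = 1/16.
  c_1 = 2/(4)^3 = 1/32.
  c_2 = 3/(4)^4 = 3/256.
The series is valid for |w/d| < 1, i.e. |z − z₀| < |d|.
Radius of convergence: R = |7 − z₀| = |4| = 4 (distance from z₀ to the singularity z = 7).

c_0 = 1/16, c_1 = 1/32, c_2 = 3/256; R = 4.


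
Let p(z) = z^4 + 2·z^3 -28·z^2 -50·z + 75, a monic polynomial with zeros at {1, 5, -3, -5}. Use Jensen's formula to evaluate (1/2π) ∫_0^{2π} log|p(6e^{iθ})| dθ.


Zeros: -5, -3, 1, 5; r = 6.
Inside |z| < r: -5, -3, 1, 5. Outside (|z| ≥ r): ∅.
p(0) = 75, so log|p(0)| = log(75) = 4.3175.
Apply Jensen: I(r) = log|p(0)| + Σ_k log(r/|z_k|), summed over zeros inside |z| < r.
  log(r/|z_k|) for z_k = 1: log(6/1) = 1.7918
  log(r/|z_k|) for z_k = 5: log(6/5) = 0.1823
  log(r/|z_k|) for z_k = -3: log(6/3) = 0.6931
  log(r/|z_k|) for z_k = -5: log(6/5) = 0.1823
Sum over inside zeros: 2.8495.
I(r) = log|p(0)| + (inside sum) = 4.3175 + 2.8495 = 7.1670.
Closed form (all zeros inside, monic): I(r) = n·log(r) = 4·log(6) = 7.1670. ✓

I(r) ≈ 7.1670.


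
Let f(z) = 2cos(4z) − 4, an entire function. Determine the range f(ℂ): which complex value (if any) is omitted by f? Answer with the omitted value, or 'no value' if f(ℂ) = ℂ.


Little Picard bounds the complement of f(ℂ) to at most one point.
cos is entire and surjective onto ℂ: for every w ∈ ℂ, cos(ζ) = w has a solution ζ ∈ ℂ (e.g., via the complex inverse arccos). With ζ = 4z this gives z = ζ/(4). Then 2·cos(4z) takes every value in 2·ℂ = ℂ, and adding -4 is a bijection of ℂ. So f is surjective and omits no value. (Note: only on the real line is cos bounded by [−1, 1].)

Omitted value: no value.


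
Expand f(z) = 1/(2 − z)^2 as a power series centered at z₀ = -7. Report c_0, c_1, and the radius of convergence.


Let w = z − z₀, so z = z₀ + w.
Then 2 − z = 2 − (z₀ + w) = (2 − z₀) − w = 9 − w.
f(z) = 1/(9 − w)^2 = (1/(9)^2) · (1 − w/(9))^{−2}.
By the binomial series (1−u)^{−2} = Σ_{n≥0} C(n+1, 1) u^n for |u|<1, with u = w/(9):
  c_n = C(n+1, 1) / (9)^(n+2).
  c_0 = 1/(9)^2 = 1/81.
  c_1 = 2/(9)^3 = 2/729.
The series is valid for |w/d| < 1, i.e. |z − z₀| < |d|.
Radius of convergence: R = |2 − z₀| = |9| = 9 (distance from z₀ to the singularity z = 2).

c_0 = 1/81, c_1 = 2/729; R = 9.


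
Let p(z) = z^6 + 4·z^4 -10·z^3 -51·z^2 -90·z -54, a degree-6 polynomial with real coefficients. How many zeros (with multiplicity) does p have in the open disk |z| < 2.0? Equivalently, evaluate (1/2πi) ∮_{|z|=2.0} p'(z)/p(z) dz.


The zeros of p are: -1, 3, (0 + 3i), (0 - 3i), (-1 + 1i), (-1 - 1i).
Their magnitudes are: 1, 3, 3, 3, 1.414, 1.414.
Zeros with |z| < R = 2.0: -1, (-1 + 1i), (-1 - 1i).
Count = 3.
By the argument principle, (1/2πi) ∮_{|z|=R} p'(z)/p(z) dz equals exactly this count.

Number of zeros inside |z| < 2.0: 3.


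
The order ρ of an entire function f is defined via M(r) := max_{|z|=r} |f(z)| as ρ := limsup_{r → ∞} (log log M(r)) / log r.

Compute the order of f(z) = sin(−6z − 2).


sin(w) is a linear combination of e^{iw} and e^{−iw} (or e^w, e^{−w} in the hyperbolic case), so |sin(w)| ≤ e^{|w|}. With w = −6z − 2, |w| ≤ 6|z| + 2 = 6r + 2 on |z| = r, giving M(r) ≤ e^{6r + 2}, so ρ ≤ 1. On a suitable ray (z = it for sin/cos; z = t for sinh/cosh, t real → ∞), |sin(−6z − 2)| grows like e^{6|t|}/2, so ρ ≥ 1. Hence ρ = 1.
Therefore ρ = 1.

Order ρ = 1.


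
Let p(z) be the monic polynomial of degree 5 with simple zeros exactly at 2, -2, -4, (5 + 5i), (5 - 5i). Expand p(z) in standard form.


The polynomial is p(z) = ∏_{α ∈ S} (z − α), where S = {2, -2, -4, (5 + 5i), (5 - 5i)}.
Expanding the product yields: p(z) = z^5 -6·z^4 + 6·z^3 + 224·z^2 -40·z -800.
Note conjugate pairs combine to real quadratics: (z − (5+5i))(z − (5−5i)) = z² − 10z + 50.
The resulting polynomial has degree 5 and real coefficients as required.

p(z) = z^5 -6·z^4 + 6·z^3 + 224·z^2 -40·z -800.


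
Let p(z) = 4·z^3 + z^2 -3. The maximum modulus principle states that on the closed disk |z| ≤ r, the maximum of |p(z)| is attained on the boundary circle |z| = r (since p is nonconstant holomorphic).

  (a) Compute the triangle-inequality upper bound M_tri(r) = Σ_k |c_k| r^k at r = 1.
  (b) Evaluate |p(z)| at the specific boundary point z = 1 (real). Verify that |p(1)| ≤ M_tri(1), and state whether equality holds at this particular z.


Coefficients: c_0 = -3, c_1 = 0, c_2 = 1, c_3 = 4. Radius r = 1.
Part (a). Triangle bound: M_tri(r) = Σ_k |c_k| r^k
  = |-3|·1^0 + |0|·1^1 + |1|·1^2 + |4|·1^3
  = 3 + 0 + 1 + 4 = 8.
This bounds M(r) := max_{|z|=r} |p(z)| from above; equality holds iff all terms c_k z^k can be made to align in phase at a single z on |z|=r.
Part (b). At z = 1 (real, on the circle |z| = r):
  p(1) = (-3)·1^0 + (0)·1^1 + (1)·1^2 + (4)·1^3 = 2.
  |p(1)| = 2.
Check: |p(1)| = 2 ≤ 8 = M_tri(1). ✓ Equality does not hold at z = 1 (the coefficients have mixed signs, so the terms do not all align in phase there).

M_tri(1) = 8; |p(1)| = 2; equality at z=1: no.


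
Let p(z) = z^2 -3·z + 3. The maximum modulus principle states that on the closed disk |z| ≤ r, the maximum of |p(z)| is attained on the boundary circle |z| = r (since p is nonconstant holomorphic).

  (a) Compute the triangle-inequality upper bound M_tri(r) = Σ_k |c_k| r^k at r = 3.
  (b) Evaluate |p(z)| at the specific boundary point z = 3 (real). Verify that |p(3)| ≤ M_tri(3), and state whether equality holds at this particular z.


Coefficients: c_0 = 3, c_1 = -3, c_2 = 1. Radius r = 3.
Part (a). Triangle bound: M_tri(r) = Σ_k |c_k| r^k
  = |3|·3^0 + |-3|·3^1 + |1|·3^2
  = 3 + 9 + 9 = 21.
This bounds M(r) := max_{|z|=r} |p(z)| from above; equality holds iff all terms c_k z^k can be made to align in phase at a single z on |z|=r.
Part (b). At z = 3 (real, on the circle |z| = r):
  p(3) = (3)·3^0 + (-3)·3^1 + (1)·3^2 = 3.
  |p(3)| = 3.
Check: |p(3)| = 3 ≤ 21 = M_tri(3). ✓ Equality does not hold at z = 3 (the coefficients have mixed signs, so the terms do not all align in phase there).

M_tri(3) = 21; |p(3)| = 3; equality at z=3: no.


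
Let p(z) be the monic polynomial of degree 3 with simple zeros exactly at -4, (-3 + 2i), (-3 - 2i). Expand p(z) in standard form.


The polynomial is p(z) = ∏_{α ∈ S} (z − α), where S = {-4, (-3 + 2i), (-3 - 2i)}.
Expanding the product yields: p(z) = z^3 + 10·z^2 + 37·z + 52.
Note conjugate pairs combine to real quadratics: (z − (-3+2i))(z − (-3−2i)) = z² + 6z + 13.
The resulting polynomial has degree 3 and real coefficients as required.

p(z) = z^3 + 10·z^2 + 37·z + 52.


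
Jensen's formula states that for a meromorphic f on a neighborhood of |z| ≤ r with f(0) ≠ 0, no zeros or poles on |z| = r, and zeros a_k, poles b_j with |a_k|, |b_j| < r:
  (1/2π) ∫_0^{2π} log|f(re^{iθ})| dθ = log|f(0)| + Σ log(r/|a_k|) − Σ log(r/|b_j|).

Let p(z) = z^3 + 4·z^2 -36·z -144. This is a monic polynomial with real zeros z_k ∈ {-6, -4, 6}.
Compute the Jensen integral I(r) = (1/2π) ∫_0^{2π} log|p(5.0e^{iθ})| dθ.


Zeros: -6, -4, 6; r = 5.0.
Inside |z| < r: -4. Outside (|z| ≥ r): -6, 6.
p(0) = -144, so log|p(0)| = log(144) = 4.9698.
Apply Jensen: I(r) = log|p(0)| + Σ_k log(r/|z_k|), summed over zeros inside |z| < r.
  log(r/|z_k|) for z_k = -4: log(5.0/4) = 0.2231
  Outside zeros (-6, 6) contribute nothing to the Jensen sum.
Sum over inside zeros: 0.2231.
I(r) = log|p(0)| + (inside sum) = 4.9698 + 0.2231 = 5.1930.
Note: since some zeros are outside |z| ≤ r, the simplified n·log(r) form does NOT apply — only the inside zeros contribute.

I(r) ≈ 5.1930.


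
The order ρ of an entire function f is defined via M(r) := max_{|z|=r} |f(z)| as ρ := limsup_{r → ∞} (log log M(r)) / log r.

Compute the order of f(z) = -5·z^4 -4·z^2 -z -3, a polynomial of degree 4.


|f(z)| ≤ Σ|c_k|·r^k = O(r^4) as r → ∞. Polynomial growth is O(e^{r^ε}) for every ε > 0 (since r^4/e^{r^ε} → 0), so ρ ≤ ε for all ε > 0, i.e. ρ = 0. Every nonconstant polynomial has order 0.
Therefore ρ = 0.

Order ρ = 0.


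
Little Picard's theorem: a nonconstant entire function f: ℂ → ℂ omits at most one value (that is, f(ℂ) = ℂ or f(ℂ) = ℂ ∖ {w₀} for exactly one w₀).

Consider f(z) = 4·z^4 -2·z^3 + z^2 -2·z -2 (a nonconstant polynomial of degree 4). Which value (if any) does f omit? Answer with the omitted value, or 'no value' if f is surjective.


Little Picard bounds the complement of f(ℂ) to at most one point.
For every w ∈ ℂ, the equation p(z) − w = 0 is a nonconstant polynomial in z and hence has at least one root by the fundamental theorem of algebra. So p is surjective onto ℂ, omitting no value.

Omitted value: no value.


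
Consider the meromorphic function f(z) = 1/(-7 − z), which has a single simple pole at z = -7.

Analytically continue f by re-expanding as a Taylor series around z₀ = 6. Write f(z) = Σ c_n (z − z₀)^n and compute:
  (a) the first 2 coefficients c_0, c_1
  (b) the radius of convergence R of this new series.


Let w = z − z₀, so z = z₀ + w.
Then -7 − z = -7 − (z₀ + w) = (-7 − z₀) − w = -13 − w.
f(z) = 1/(-13 − w) = (1/(-13)) · 1/(1 − w/(-13)) = Σ_{n≥0} w^n / (-13)^(n+1).
So c_n = 1/(-13)^(n+1):
  c_0 = 1/(-13)^1 = -1/13.
  c_1 = 1/(-13)^2 = 1/169.
The series is valid for |w/d| < 1, i.e. |z − z₀| < |d|.
Radius of convergence: R = |-7 − z₀| = |-13| = 13 (distance from z₀ to the singularity z = -7).

c_0 = -1/13, c_1 = 1/169; R = 13.


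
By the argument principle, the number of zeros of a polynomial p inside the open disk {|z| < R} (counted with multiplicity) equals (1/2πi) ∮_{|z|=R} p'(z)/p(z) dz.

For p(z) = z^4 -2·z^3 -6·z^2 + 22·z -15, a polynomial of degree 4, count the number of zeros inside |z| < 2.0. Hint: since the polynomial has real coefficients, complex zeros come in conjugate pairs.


The zeros of p are: 1, -3, (2 + 1i), (2 - 1i).
Their magnitudes are: 1, 3, 2.236, 2.236.
Zeros with |z| < R = 2.0: 1.
Count = 1.
By the argument principle, (1/2πi) ∮_{|z|=R} p'(z)/p(z) dz equals exactly this count.

Number of zeros inside |z| < 2.0: 1.


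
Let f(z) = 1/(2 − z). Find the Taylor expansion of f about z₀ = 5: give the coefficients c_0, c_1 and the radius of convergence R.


Let w = z − z₀, so z = z₀ + w.
Then 2 − z = 2 − (z₀ + w) = (2 − z₀) − w = -3 − w.
f(z) = 1/(-3 − w) = (1/(-3)) · 1/(1 − w/(-3)) = Σ_{n≥0} w^n / (-3)^(n+1).
So c_n = 1/(-3)^(n+1):
  c_0 = 1/(-3)^1 = -1/3.
  c_1 = 1/(-3)^2 = 1/9.
The series is valid for |w/d| < 1, i.e. |z − z₀| < |d|.
Radius of convergence: R = |2 − z₀| = |-3| = 3 (distance from z₀ to the singularity z = 2).

c_0 = -1/3, c_1 = 1/9; R = 3.


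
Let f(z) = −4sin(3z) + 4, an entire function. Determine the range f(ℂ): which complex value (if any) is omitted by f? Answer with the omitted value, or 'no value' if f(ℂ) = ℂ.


Little Picard bounds the complement of f(ℂ) to at most one point.
sin is entire and surjective onto ℂ: for every w ∈ ℂ, sin(ζ) = w has a solution ζ ∈ ℂ (e.g., via the complex inverse arcsin). With ζ = 3z this gives z = ζ/(3). Then -4·sin(3z) takes every value in -4·ℂ = ℂ, and adding 4 is a bijection of ℂ. So f is surjective and omits no value. (Note: only on the real line is sin bounded by [−1, 1].)

Omitted value: no value.


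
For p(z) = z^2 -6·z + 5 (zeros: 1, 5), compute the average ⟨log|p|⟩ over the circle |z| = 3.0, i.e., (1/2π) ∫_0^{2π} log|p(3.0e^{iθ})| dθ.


Zeros: 1, 5; r = 3.0.
Inside |z| < r: 1. Outside (|z| ≥ r): 5.
p(0) = 5, so log|p(0)| = log(5) = 1.6094.
Apply Jensen: I(r) = log|p(0)| + Σ_k log(r/|z_k|), summed over zeros inside |z| < r.
  log(r/|z_k|) for z_k = 1: log(3.0/1) = 1.0986
  Outside zeros (5) contribute nothing to the Jensen sum.
Sum over inside zeros: 1.0986.
I(r) = log|p(0)| + (inside sum) = 1.6094 + 1.0986 = 2.7081.
Note: since some zeros are outside |z| ≤ r, the simplified n·log(r) form does NOT apply — only the inside zeros contribute.

I(r) ≈ 2.7081.


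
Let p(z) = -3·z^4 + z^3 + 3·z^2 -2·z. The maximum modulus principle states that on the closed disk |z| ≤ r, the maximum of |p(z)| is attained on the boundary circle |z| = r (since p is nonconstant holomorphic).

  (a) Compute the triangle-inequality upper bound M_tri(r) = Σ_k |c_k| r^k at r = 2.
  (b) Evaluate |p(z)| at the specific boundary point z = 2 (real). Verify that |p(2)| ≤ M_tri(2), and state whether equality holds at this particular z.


Coefficients: c_0 = 0, c_1 = -2, c_2 = 3, c_3 = 1, c_4 = -3. Radius r = 2.
Part (a). Triangle bound: M_tri(r) = Σ_k |c_k| r^k
  = |0|·2^0 + |-2|·2^1 + |3|·2^2 + |1|·2^3 + |-3|·2^4
  = 0 + 4 + 12 + 8 + 48 = 72.
This bounds M(r) := max_{|z|=r} |p(z)| from above; equality holds iff all terms c_k z^k can be made to align in phase at a single z on |z|=r.
Part (b). At z = 2 (real, on the circle |z| = r):
  p(2) = (0)·2^0 + (-2)·2^1 + (3)·2^2 + (1)·2^3 + (-3)·2^4 = -32.
  |p(2)| = 32.
Check: |p(2)| = 32 ≤ 72 = M_tri(2). ✓ Equality does not hold at z = 2 (the coefficients have mixed signs, so the terms do not all align in phase there).

M_tri(2) = 72; |p(2)| = 32; equality at z=2: no.


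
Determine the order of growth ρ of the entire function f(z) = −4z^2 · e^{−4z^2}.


M(r) = max_{|z|=r} |-4|·|z|^2·|e^{−4z^2}| = 4·r^2 · e^{4r^2} (the factors attain their maxima compatibly on |z|=r). Then log M(r) = log 4 + 2·log r + 4r^2, dominated by the last term, so log log M(r) ~ 2·log r. The polynomial factor -4z^2 contributes only a log r term and does not affect the order. ρ = 2.
Therefore ρ = 2.

Order ρ = 2.


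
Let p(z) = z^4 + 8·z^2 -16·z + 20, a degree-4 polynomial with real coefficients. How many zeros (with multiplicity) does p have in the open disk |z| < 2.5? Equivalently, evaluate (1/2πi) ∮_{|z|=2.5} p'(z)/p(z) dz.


The zeros of p are: (1 + 1i), (1 - 1i), (-1 + 3i), (-1 - 3i).
Their magnitudes are: 1.414, 1.414, 3.162, 3.162.
Zeros with |z| < R = 2.5: (1 + 1i), (1 - 1i).
Count = 2.
By the argument principle, (1/2πi) ∮_{|z|=R} p'(z)/p(z) dz equals exactly this count.

Number of zeros inside |z| < 2.5: 2.


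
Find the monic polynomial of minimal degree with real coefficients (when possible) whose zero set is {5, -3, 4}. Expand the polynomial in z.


The polynomial is p(z) = ∏_{α ∈ S} (z − α), where S = {5, -3, 4}.
Expanding the product yields: p(z) = z^3 -6·z^2 -7·z + 60.
The resulting polynomial has degree 3 and real coefficients as required.

p(z) = z^3 -6·z^2 -7·z + 60.


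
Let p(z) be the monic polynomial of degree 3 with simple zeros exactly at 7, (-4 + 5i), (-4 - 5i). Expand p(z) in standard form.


The polynomial is p(z) = ∏_{α ∈ S} (z − α), where S = {7, (-4 + 5i), (-4 - 5i)}.
Expanding the product yields: p(z) = z^3 + z^2 -15·z -287.
Note conjugate pairs combine to real quadratics: (z − (-4+5i))(z − (-4−5i)) = z² + 8z + 41.
The resulting polynomial has degree 3 and real coefficients as required.

p(z) = z^3 + z^2 -15·z -287.


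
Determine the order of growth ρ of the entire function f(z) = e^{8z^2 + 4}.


|e^{8z^2 + 4}| = e^{Re(8·z^2) + 4} ≤ e^{8|z|^2 + 4} = e^{8r^2 + 4} on |z| = r, so ρ ≤ 2. Choosing z on |z|=r so that 8·z^2 is real positive (always possible by picking arg z appropriately) gives |f(z)| = e^{8r^2 + 4}, matching the bound. The additive constant 4 does not affect log log M(r) ~ 2·log r. Hence ρ = 2.
Therefore ρ = 2.

Order ρ = 2.


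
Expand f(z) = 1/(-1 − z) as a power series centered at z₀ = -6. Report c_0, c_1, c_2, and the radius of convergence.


Let w = z − z₀, so z = z₀ + w.
Then -1 − z = -1 − (z₀ + w) = (-1 − z₀) − w = 5 − w.
f(z) = 1/(5 − w) = (1/(5)) · 1/(1 − w/(5)) = Σ_{n≥0} w^n / (5)^(n+1).
So c_n = 1/(5)^(n+1):
  c_0 = 1/(5)^1 = 1/5.
  c_1 = 1/(5)^2 = 1/25.
  c_2 = 1/(5)^3 = 1/125.
The series is valid for |w/d| < 1, i.e. |z − z₀| < |d|.
Radius of convergence: R = |-1 − z₀| = |5| = 5 (distance from z₀ to the singularity z = -1).

c_0 = 1/5, c_1 = 1/25, c_2 = 1/125; R = 5.


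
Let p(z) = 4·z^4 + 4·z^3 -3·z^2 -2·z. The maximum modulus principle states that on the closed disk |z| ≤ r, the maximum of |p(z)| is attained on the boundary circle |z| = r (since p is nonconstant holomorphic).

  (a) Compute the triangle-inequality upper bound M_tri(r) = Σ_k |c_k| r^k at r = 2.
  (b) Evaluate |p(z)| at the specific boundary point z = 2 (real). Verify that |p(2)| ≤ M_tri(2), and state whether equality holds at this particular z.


Coefficients: c_0 = 0, c_1 = -2, c_2 = -3, c_3 = 4, c_4 = 4. Radius r = 2.
Part (a). Triangle bound: M_tri(r) = Σ_k |c_k| r^k
  = |0|·2^0 + |-2|·2^1 + |-3|·2^2 + |4|·2^3 + |4|·2^4
  = 0 + 4 + 12 + 32 + 64 = 112.
This bounds M(r) := max_{|z|=r} |p(z)| from above; equality holds iff all terms c_k z^k can be made to align in phase at a single z on |z|=r.
Part (b). At z = 2 (real, on the circle |z| = r):
  p(2) = (0)·2^0 + (-2)·2^1 + (-3)·2^2 + (4)·2^3 + (4)·2^4 = 80.
  |p(2)| = 80.
Check: |p(2)| = 80 ≤ 112 = M_tri(2). ✓ Equality does not hold at z = 2 (the coefficients have mixed signs, so the terms do not all align in phase there).

M_tri(2) = 112; |p(2)| = 80; equality at z=2: no.


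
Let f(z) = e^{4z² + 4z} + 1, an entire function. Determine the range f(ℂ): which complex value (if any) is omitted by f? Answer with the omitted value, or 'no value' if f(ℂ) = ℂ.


Little Picard bounds the complement of f(ℂ) to at most one point.
The exponent g(z) = 4z² + 4z is a nonconstant polynomial, hence surjective onto ℂ. So e^{g(z)} takes every value in {e^w : w ∈ ℂ} = ℂ ∖ {0}. Adding 1 shifts the range to ℂ ∖ {1}. f omits exactly 1.

Omitted value: 1.


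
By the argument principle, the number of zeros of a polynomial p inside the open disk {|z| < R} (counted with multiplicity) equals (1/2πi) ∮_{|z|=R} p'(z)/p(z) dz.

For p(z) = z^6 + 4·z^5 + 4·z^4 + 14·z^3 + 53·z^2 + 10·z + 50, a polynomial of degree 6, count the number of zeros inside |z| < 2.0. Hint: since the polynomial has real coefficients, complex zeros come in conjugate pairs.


The zeros of p are: (-3 + 1i), (-3 - 1i), (0 + 1i), (0 - 1i), (1 + 2i), (1 - 2i).
Their magnitudes are: 3.162, 3.162, 1, 1, 2.236, 2.236.
Zeros with |z| < R = 2.0: (0 + 1i), (0 - 1i).
Count = 2.
By the argument principle, (1/2πi) ∮_{|z|=R} p'(z)/p(z) dz equals exactly this count.

Number of zeros inside |z| < 2.0: 2.


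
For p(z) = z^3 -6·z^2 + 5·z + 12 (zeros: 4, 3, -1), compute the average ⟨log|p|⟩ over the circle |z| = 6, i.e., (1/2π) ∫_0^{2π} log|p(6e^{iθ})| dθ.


Zeros: -1, 3, 4; r = 6.
Inside |z| < r: -1, 3, 4. Outside (|z| ≥ r): ∅.
p(0) = 12, so log|p(0)| = log(12) = 2.4849.
Apply Jensen: I(r) = log|p(0)| + Σ_k log(r/|z_k|), summed over zeros inside |z| < r.
  log(r/|z_k|) for z_k = 4: log(6/4) = 0.4055
  log(r/|z_k|) for z_k = 3: log(6/3) = 0.6931
  log(r/|z_k|) for z_k = -1: log(6/1) = 1.7918
Sum over inside zeros: 2.8904.
I(r) = log|p(0)| + (inside sum) = 2.4849 + 2.8904 = 5.3753.
Closed form (all zeros inside, monic): I(r) = n·log(r) = 3·log(6) = 5.3753. ✓

I(r) ≈ 5.3753.


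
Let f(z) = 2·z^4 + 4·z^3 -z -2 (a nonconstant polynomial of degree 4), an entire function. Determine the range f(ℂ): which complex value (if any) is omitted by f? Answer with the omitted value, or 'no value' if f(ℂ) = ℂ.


Little Picard bounds the complement of f(ℂ) to at most one point.
For every w ∈ ℂ, the equation p(z) − w = 0 is a nonconstant polynomial in z and hence has at least one root by the fundamental theorem of algebra. So p is surjective onto ℂ, omitting no value.

Omitted value: no value.


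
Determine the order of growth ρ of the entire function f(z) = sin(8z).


sin(w) is a linear combination of e^{iw} and e^{−iw} (or e^w, e^{−w} in the hyperbolic case), so |sin(w)| ≤ e^{|w|}. With w = 8z, |w| ≤ 8|z| + 0 = 8r + 0 on |z| = r, giving M(r) ≤ e^{8r + 0}, so ρ ≤ 1. On a suitable ray (z = it for sin/cos; z = t for sinh/cosh, t real → ∞), |sin(8z)| grows like e^{8|t|}/2, so ρ ≥ 1. Hence ρ = 1.
Therefore ρ = 1.

Order ρ = 1.


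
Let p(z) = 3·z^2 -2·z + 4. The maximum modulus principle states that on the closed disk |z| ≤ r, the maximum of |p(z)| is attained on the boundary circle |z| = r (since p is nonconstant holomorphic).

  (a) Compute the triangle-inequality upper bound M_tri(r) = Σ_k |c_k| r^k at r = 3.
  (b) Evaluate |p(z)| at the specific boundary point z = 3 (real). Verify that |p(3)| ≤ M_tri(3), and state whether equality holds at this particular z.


Coefficients: c_0 = 4, c_1 = -2, c_2 = 3. Radius r = 3.
Part (a). Triangle bound: M_tri(r) = Σ_k |c_k| r^k
  = |4|·3^0 + |-2|·3^1 + |3|·3^2
  = 4 + 6 + 27 = 37.
This bounds M(r) := max_{|z|=r} |p(z)| from above; equality holds iff all terms c_k z^k can be made to align in phase at a single z on |z|=r.
Part (b). At z = 3 (real, on the circle |z| = r):
  p(3) = (4)·3^0 + (-2)·3^1 + (3)·3^2 = 25.
  |p(3)| = 25.
Check: |p(3)| = 25 ≤ 37 = M_tri(3). ✓ Equality does not hold at z = 3 (the coefficients have mixed signs, so the terms do not all align in phase there).

M_tri(3) = 37; |p(3)| = 25; equality at z=3: no.


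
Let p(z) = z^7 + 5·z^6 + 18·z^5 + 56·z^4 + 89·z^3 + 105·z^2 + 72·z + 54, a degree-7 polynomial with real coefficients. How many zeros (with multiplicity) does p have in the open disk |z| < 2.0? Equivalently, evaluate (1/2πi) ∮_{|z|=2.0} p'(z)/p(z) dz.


The zeros of p are: (-1 + 1i), (-1 - 1i), (0 + 1i), (0 - 1i), -3, (0 + 3i), (0 - 3i).
Their magnitudes are: 1.414, 1.414, 1, 1, 3, 3, 3.
Zeros with |z| < R = 2.0: (-1 + 1i), (-1 - 1i), (0 + 1i), (0 - 1i).
Count = 4.
By the argument principle, (1/2πi) ∮_{|z|=R} p'(z)/p(z) dz equals exactly this count.

Number of zeros inside |z| < 2.0: 4.


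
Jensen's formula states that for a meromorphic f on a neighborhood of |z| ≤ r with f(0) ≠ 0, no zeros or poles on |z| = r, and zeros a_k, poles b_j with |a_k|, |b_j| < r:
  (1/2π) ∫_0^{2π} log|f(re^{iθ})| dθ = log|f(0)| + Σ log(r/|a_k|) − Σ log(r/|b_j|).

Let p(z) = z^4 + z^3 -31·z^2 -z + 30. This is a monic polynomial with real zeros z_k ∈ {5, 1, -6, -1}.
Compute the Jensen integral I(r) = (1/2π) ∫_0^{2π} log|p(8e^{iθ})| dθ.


Zeros: -6, -1, 1, 5; r = 8.
Inside |z| < r: -6, -1, 1, 5. Outside (|z| ≥ r): ∅.
p(0) = 30, so log|p(0)| = log(30) = 3.4012.
Apply Jensen: I(r) = log|p(0)| + Σ_k log(r/|z_k|), summed over zeros inside |z| < r.
  log(r/|z_k|) for z_k = 5: log(8/5) = 0.4700
  log(r/|z_k|) for z_k = 1: log(8/1) = 2.0794
  log(r/|z_k|) for z_k = -6: log(8/6) = 0.2877
  log(r/|z_k|) for z_k = -1: log(8/1) = 2.0794
Sum over inside zeros: 4.9166.
I(r) = log|p(0)| + (inside sum) = 3.4012 + 4.9166 = 8.3178.
Closed form (all zeros inside, monic): I(r) = n·log(r) = 4·log(8) = 8.3178. ✓

I(r) ≈ 8.3178.


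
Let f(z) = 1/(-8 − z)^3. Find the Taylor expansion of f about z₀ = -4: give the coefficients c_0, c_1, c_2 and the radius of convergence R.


Let w = z − z₀, so z = z₀ + w.
Then -8 − z = -8 − (z₀ + w) = (-8 − z₀) − w = -4 − w.
f(z) = 1/(-4 − w)^3 = (1/(-4)^3) · (1 − w/(-4))^{−3}.
By the binomial series (1−u)^{−3} = Σ_{n≥0} C(n+2, 2) u^n for |u|<1, with u = w/(-4):
  c_n = C(n+2, 2) / (-4)^(n+3).
  c_0 = 1/(-4)^3 = -1/64.
  c_1 = 3/(-4)^4 = 3/256.
  c_2 = 6/(-4)^5 = -3/512.
The series is valid for |w/d| < 1, i.e. |z − z₀| < |d|.
Radius of convergence: R = |-8 − z₀| = |-4| = 4 (distance from z₀ to the singularity z = -8).

c_0 = -1/64, c_1 = 3/256, c_2 = -3/512; R = 4.


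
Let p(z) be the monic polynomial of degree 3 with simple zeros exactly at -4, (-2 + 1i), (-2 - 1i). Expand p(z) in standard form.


The polynomial is p(z) = ∏_{α ∈ S} (z − α), where S = {-4, (-2 + 1i), (-2 - 1i)}.
Expanding the product yields: p(z) = z^3 + 8·z^2 + 21·z + 20.
Note conjugate pairs combine to real quadratics: (z − (-2+1i))(z − (-2−1i)) = z² + 4z + 5.
The resulting polynomial has degree 3 and real coefficients as required.

p(z) = z^3 + 8·z^2 + 21·z + 20.


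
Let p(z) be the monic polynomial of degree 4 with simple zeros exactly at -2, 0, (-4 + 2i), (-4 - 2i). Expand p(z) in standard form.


The polynomial is p(z) = ∏_{α ∈ S} (z − α), where S = {-2, 0, (-4 + 2i), (-4 - 2i)}.
Expanding the product yields: p(z) = z^4 + 10·z^3 + 36·z^2 + 40·z.
Note conjugate pairs combine to real quadratics: (z − (-4+2i))(z − (-4−2i)) = z² + 8z + 20.
The resulting polynomial has degree 4 and real coefficients as required.

p(z) = z^4 + 10·z^3 + 36·z^2 + 40·z.


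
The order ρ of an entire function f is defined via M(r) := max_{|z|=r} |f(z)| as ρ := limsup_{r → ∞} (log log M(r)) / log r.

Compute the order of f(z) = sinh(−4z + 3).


sinh(w) is a linear combination of e^{iw} and e^{−iw} (or e^w, e^{−w} in the hyperbolic case), so |sinh(w)| ≤ e^{|w|}. With w = −4z + 3, |w| ≤ 4|z| + 3 = 4r + 3 on |z| = r, giving M(r) ≤ e^{4r + 3}, so ρ ≤ 1. On a suitable ray (z = it for sin/cos; z = t for sinh/cosh, t real → ∞), |sinh(−4z + 3)| grows like e^{4|t|}/2, so ρ ≥ 1. Hence ρ = 1.
Therefore ρ = 1.

Order ρ = 1.


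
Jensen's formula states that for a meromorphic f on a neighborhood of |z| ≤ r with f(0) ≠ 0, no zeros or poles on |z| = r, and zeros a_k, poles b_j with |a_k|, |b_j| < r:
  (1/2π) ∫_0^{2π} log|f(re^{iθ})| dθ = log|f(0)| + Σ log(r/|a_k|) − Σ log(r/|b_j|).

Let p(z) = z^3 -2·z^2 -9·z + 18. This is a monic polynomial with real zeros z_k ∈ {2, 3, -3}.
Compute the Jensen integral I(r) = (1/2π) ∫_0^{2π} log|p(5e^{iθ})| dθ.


Zeros: -3, 2, 3; r = 5.
Inside |z| < r: -3, 2, 3. Outside (|z| ≥ r): ∅.
p(0) = 18, so log|p(0)| = log(18) = 2.8904.
Apply Jensen: I(r) = log|p(0)| + Σ_k log(r/|z_k|), summed over zeros inside |z| < r.
  log(r/|z_k|) for z_k = 2: log(5/2) = 0.9163
  log(r/|z_k|) for z_k = 3: log(5/3) = 0.5108
  log(r/|z_k|) for z_k = -3: log(5/3) = 0.5108
Sum over inside zeros: 1.9379.
I(r) = log|p(0)| + (inside sum) = 2.8904 + 1.9379 = 4.8283.
Closed form (all zeros inside, monic): I(r) = n·log(r) = 3·log(5) = 4.8283. ✓

I(r) ≈ 4.8283.
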